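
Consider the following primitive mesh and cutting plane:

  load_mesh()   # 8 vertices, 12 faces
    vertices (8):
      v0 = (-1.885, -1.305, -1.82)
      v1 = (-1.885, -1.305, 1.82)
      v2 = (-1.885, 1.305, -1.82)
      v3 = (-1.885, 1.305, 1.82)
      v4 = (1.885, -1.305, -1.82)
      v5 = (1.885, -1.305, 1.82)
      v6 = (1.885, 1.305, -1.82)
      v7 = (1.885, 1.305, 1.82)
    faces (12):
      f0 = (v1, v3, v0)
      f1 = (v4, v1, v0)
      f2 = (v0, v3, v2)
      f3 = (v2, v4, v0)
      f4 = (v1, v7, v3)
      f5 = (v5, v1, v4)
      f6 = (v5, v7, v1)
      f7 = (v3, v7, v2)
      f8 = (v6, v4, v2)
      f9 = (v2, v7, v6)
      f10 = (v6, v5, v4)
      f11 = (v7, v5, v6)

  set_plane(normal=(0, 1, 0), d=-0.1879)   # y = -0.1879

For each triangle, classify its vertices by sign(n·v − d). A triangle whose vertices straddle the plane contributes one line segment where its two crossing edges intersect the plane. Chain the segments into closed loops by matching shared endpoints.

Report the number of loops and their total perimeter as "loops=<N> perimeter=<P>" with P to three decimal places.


Straddling triangles (8 of 12):
  (v1,v3,v0) [-+-] → (-1.885, -0.1879, 1.82)–(-1.885, -0.1879, -0.262052)  len=2.0821
  (v0,v3,v2) [-++] → (-1.885, -0.1879, -0.262052)–(-1.885, -0.1879, -1.82)  len=1.5579
  (v2,v4,v0) [+--] → (0.271411, -0.1879, -1.82)–(-1.885, -0.1879, -1.82)  len=2.1564
  (v1,v7,v3) [-++] → (-0.271411, -0.1879, 1.82)–(-1.885, -0.1879, 1.82)  len=1.6136
  (v5,v7,v1) [-+-] → (1.885, -0.1879, 1.82)–(-0.271411, -0.1879, 1.82)  len=2.1564
  (v6,v4,v2) [+-+] → (1.885, -0.1879, -1.82)–(0.271411, -0.1879, -1.82)  len=1.6136
  (v6,v5,v4) [+--] → (1.885, -0.1879, 0.262052)–(1.885, -0.1879, -1.82)  len=2.0821
  (v7,v5,v6) [+-+] → (1.885, -0.1879, 1.82)–(1.885, -0.1879, 0.262052)  len=1.5579

Chained into 1 loop(s):
  loop 1: 8 segments, perimeter = 14.8200
Total perimeter = 14.820

loops=1 perimeter=14.820


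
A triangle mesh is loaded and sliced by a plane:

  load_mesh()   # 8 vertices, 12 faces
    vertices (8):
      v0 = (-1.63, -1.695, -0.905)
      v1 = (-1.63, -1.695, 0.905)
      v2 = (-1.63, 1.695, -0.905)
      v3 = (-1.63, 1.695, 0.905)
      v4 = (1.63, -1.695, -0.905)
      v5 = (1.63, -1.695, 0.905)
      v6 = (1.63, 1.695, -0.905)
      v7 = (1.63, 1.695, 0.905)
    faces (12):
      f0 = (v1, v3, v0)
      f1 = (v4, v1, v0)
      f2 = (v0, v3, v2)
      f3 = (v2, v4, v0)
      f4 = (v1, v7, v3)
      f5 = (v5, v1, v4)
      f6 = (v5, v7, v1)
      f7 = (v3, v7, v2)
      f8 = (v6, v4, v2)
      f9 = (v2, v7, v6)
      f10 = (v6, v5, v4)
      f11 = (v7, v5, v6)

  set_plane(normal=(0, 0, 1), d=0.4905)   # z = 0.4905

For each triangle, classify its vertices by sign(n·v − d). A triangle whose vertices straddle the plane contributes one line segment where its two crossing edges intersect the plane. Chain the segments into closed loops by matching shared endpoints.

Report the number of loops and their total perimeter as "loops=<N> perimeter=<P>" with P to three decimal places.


Straddling triangles (8 of 12):
  (v1,v3,v0) [++-] → (-1.63, 0.918671, 0.4905)–(-1.63, -1.695, 0.4905)  len=2.6137
  (v4,v1,v0) [-+-] → (-0.883442, -1.695, 0.4905)–(-1.63, -1.695, 0.4905)  len=0.7466
  (v0,v3,v2) [-+-] → (-1.63, 0.918671, 0.4905)–(-1.63, 1.695, 0.4905)  len=0.7763
  (v5,v1,v4) [++-] → (-0.883442, -1.695, 0.4905)–(1.63, -1.695, 0.4905)  len=2.5134
  (v3,v7,v2) [++-] → (0.883442, 1.695, 0.4905)–(-1.63, 1.695, 0.4905)  len=2.5134
  (v2,v7,v6) [-+-] → (0.883442, 1.695, 0.4905)–(1.63, 1.695, 0.4905)  len=0.7466
  (v6,v5,v4) [-+-] → (1.63, -0.918671, 0.4905)–(1.63, -1.695, 0.4905)  len=0.7763
  (v7,v5,v6) [++-] → (1.63, -0.918671, 0.4905)–(1.63, 1.695, 0.4905)  len=2.6137

Chained into 1 loop(s):
  loop 1: 8 segments, perimeter = 13.3000
Total perimeter = 13.300

loops=1 perimeter=13.300


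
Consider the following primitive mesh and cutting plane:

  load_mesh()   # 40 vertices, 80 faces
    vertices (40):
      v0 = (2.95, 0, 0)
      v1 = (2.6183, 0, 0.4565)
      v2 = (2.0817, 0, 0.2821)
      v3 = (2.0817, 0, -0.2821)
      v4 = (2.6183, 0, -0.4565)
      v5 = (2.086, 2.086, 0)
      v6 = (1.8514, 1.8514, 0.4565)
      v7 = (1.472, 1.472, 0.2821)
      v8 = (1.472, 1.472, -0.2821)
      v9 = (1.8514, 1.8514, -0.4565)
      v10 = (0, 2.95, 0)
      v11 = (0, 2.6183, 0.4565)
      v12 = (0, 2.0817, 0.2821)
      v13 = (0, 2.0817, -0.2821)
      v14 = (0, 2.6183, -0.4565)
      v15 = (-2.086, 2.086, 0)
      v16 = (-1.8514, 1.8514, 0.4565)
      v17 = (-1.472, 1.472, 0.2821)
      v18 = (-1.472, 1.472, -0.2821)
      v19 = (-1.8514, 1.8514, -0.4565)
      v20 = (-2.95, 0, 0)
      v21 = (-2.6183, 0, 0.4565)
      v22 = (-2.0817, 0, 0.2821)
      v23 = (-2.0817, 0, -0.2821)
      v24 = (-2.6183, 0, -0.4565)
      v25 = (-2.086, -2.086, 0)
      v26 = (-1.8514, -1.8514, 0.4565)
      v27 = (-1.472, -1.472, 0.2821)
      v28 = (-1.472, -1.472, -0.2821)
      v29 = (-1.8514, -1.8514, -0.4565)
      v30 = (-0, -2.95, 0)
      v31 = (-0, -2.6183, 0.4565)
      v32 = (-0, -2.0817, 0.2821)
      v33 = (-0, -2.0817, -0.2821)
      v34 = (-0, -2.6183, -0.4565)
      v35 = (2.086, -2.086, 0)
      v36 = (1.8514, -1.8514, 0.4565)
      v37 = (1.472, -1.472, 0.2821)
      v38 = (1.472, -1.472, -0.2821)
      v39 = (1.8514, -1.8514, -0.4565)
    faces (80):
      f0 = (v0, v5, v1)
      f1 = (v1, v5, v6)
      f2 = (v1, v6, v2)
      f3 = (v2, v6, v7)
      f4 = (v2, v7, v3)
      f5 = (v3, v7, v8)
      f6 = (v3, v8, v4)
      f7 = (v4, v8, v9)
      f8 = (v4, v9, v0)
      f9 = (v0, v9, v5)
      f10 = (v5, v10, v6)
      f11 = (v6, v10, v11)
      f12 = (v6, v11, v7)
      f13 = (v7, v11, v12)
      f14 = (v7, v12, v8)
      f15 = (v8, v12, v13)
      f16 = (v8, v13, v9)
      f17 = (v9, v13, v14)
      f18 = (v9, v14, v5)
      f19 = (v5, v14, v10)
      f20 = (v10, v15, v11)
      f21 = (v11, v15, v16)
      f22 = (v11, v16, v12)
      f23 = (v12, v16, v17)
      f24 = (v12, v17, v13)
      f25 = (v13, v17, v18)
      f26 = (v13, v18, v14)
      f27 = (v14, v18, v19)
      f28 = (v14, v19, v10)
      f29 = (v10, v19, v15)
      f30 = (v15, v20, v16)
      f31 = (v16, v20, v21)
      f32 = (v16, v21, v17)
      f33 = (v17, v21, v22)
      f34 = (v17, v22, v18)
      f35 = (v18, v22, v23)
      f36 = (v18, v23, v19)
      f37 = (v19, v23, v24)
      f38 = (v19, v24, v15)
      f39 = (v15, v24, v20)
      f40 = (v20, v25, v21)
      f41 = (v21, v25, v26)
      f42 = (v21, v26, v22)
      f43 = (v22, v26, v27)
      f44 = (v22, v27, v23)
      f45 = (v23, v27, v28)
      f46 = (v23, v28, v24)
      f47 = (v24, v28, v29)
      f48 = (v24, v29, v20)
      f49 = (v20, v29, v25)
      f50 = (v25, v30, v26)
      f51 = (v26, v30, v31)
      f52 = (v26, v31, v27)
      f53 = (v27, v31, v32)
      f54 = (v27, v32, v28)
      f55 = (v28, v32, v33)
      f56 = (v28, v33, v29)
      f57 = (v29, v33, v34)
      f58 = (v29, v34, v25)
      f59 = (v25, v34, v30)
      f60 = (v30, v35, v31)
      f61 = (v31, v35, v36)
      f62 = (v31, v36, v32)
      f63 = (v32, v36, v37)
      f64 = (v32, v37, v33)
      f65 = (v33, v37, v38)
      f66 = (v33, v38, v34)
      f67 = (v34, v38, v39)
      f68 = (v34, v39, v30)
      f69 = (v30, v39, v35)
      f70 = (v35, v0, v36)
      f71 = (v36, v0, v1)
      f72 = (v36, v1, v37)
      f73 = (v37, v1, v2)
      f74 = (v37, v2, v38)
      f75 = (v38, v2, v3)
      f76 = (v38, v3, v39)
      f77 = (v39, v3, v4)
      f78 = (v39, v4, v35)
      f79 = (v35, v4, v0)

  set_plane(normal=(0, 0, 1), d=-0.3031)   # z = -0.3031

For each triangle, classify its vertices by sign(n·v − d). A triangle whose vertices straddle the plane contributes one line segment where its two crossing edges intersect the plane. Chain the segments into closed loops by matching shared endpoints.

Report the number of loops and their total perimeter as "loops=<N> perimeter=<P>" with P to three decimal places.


Straddling triangles (32 of 80):
  (v3,v8,v4) [++-] → (1.61003, 1.29475, -0.3031)–(2.14631, 0, -0.3031)  len=1.4014
  (v4,v8,v9) [-+-] → (1.61003, 1.29475, -0.3031)–(1.51768, 1.51768, -0.3031)  len=0.2413
  (v4,v9,v0) [--+] → (2.22057, 1.22926, -0.3031)–(2.72976, 0, -0.3031)  len=1.3306
  (v0,v9,v5) [+-+] → (2.22057, 1.22926, -0.3031)–(1.93023, 1.93023, -0.3031)  len=0.7587
  (v8,v13,v9) [++-] → (0.222932, 2.05397, -0.3031)–(1.51768, 1.51768, -0.3031)  len=1.4014
  (v9,v13,v14) [-+-] → (0.222932, 2.05397, -0.3031)–(0, 2.14631, -0.3031)  len=0.2413
  (v9,v14,v5) [--+] → (0.700969, 2.43943, -0.3031)–(1.93023, 1.93023, -0.3031)  len=1.3306
  (v5,v14,v10) [+-+] → (0.700969, 2.43943, -0.3031)–(0, 2.72976, -0.3031)  len=0.7587
  (v13,v18,v14) [++-] → (-1.29475, 1.61003, -0.3031)–(0, 2.14631, -0.3031)  len=1.4014
  (v14,v18,v19) [-+-] → (-1.29475, 1.61003, -0.3031)–(-1.51768, 1.51768, -0.3031)  len=0.2413
  (v14,v19,v10) [--+] → (-1.22926, 2.22057, -0.3031)–(0, 2.72976, -0.3031)  len=1.3306
  (v10,v19,v15) [+-+] → (-1.22926, 2.22057, -0.3031)–(-1.93023, 1.93023, -0.3031)  len=0.7587
  (v18,v23,v19) [++-] → (-2.05397, 0.222932, -0.3031)–(-1.51768, 1.51768, -0.3031)  len=1.4014
  (v19,v23,v24) [-+-] → (-2.05397, 0.222932, -0.3031)–(-2.14631, 0, -0.3031)  len=0.2413
  (v19,v24,v15) [--+] → (-2.43943, 0.700969, -0.3031)–(-1.93023, 1.93023, -0.3031)  len=1.3306
  (v15,v24,v20) [+-+] → (-2.43943, 0.700969, -0.3031)–(-2.72976, 0, -0.3031)  len=0.7587
  (v23,v28,v24) [++-] → (-1.61003, -1.29475, -0.3031)–(-2.14631, 0, -0.3031)  len=1.4014
  (v24,v28,v29) [-+-] → (-1.61003, -1.29475, -0.3031)–(-1.51768, -1.51768, -0.3031)  len=0.2413
  (v24,v29,v20) [--+] → (-2.22057, -1.22926, -0.3031)–(-2.72976, 0, -0.3031)  len=1.3306
  (v20,v29,v25) [+-+] → (-2.22057, -1.22926, -0.3031)–(-1.93023, -1.93023, -0.3031)  len=0.7587
  (v28,v33,v29) [++-] → (-0.222932, -2.05397, -0.3031)–(-1.51768, -1.51768, -0.3031)  len=1.4014
  (v29,v33,v34) [-+-] → (-0.222932, -2.05397, -0.3031)–(0, -2.14631, -0.3031)  len=0.2413
  (v29,v34,v25) [--+] → (-0.700969, -2.43943, -0.3031)–(-1.93023, -1.93023, -0.3031)  len=1.3306
  (v25,v34,v30) [+-+] → (-0.700969, -2.43943, -0.3031)–(0, -2.72976, -0.3031)  len=0.7587
  (v33,v38,v34) [++-] → (1.29475, -1.61003, -0.3031)–(0, -2.14631, -0.3031)  len=1.4014
  (v34,v38,v39) [-+-] → (1.29475, -1.61003, -0.3031)–(1.51768, -1.51768, -0.3031)  len=0.2413
  (v34,v39,v30) [--+] → (1.22926, -2.22057, -0.3031)–(0, -2.72976, -0.3031)  len=1.3306
  (v30,v39,v35) [+-+] → (1.22926, -2.22057, -0.3031)–(1.93023, -1.93023, -0.3031)  len=0.7587
  (v38,v3,v39) [++-] → (2.05397, -0.222932, -0.3031)–(1.51768, -1.51768, -0.3031)  len=1.4014
  (v39,v3,v4) [-+-] → (2.05397, -0.222932, -0.3031)–(2.14631, 0, -0.3031)  len=0.2413
  (v39,v4,v35) [--+] → (2.43943, -0.700969, -0.3031)–(1.93023, -1.93023, -0.3031)  len=1.3306
  (v35,v4,v0) [+-+] → (2.43943, -0.700969, -0.3031)–(2.72976, 0, -0.3031)  len=0.7587

Chained into 2 loop(s):
  loop 1: 16 segments, perimeter = 13.1418
  loop 2: 16 segments, perimeter = 16.7142
Total perimeter = 29.856

loops=2 perimeter=29.856


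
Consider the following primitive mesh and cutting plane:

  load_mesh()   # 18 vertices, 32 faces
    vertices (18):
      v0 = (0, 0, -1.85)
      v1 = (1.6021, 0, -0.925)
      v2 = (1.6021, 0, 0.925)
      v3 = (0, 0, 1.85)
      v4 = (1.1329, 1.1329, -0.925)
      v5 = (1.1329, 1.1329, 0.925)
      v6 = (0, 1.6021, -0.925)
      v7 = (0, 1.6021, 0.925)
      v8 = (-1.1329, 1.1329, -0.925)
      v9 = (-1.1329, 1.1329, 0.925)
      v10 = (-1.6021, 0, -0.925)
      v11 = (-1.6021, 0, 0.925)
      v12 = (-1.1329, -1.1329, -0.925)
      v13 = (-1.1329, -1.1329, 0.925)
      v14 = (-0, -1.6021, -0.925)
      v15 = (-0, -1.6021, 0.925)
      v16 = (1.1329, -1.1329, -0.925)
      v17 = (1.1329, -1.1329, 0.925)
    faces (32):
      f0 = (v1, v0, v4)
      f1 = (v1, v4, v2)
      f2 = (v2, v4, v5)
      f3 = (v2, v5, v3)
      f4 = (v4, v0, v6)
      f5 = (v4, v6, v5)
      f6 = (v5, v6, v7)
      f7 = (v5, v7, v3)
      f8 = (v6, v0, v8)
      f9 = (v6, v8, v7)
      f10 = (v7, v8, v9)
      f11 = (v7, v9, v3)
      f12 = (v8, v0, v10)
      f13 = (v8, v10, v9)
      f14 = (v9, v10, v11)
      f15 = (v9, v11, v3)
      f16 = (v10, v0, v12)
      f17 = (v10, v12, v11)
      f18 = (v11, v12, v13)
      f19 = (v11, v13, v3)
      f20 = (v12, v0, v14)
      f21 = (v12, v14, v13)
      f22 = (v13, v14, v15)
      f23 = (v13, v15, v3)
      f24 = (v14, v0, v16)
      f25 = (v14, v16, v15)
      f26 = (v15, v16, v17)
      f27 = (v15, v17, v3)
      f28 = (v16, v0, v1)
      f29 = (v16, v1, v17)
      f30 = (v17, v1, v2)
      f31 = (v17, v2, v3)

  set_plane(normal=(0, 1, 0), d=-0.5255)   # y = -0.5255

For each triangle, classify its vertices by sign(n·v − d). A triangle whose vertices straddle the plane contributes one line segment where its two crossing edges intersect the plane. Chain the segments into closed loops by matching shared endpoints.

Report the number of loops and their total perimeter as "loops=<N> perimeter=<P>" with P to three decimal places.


Straddling triangles (12 of 32):
  (v10,v0,v12) [++-] → (-0.5255, -0.5255, -1.42094)–(-1.38446, -0.5255, -0.925)  len=0.9918
  (v10,v12,v11) [+-+] → (-1.38446, -0.5255, -0.925)–(-1.38446, -0.5255, 0.0668704)  len=0.9919
  (v11,v12,v13) [+--] → (-1.38446, -0.5255, 0.0668704)–(-1.38446, -0.5255, 0.925)  len=0.8581
  (v11,v13,v3) [+-+] → (-1.38446, -0.5255, 0.925)–(-0.5255, -0.5255, 1.42094)  len=0.9918
  (v12,v0,v14) [-+-] → (-0.5255, -0.5255, -1.42094)–(0, -0.5255, -1.54659)  len=0.5403
  (v13,v15,v3) [--+] → (0, -0.5255, 1.54659)–(-0.5255, -0.5255, 1.42094)  len=0.5403
  (v14,v0,v16) [-+-] → (0, -0.5255, -1.54659)–(0.5255, -0.5255, -1.42094)  len=0.5403
  (v15,v17,v3) [--+] → (0.5255, -0.5255, 1.42094)–(0, -0.5255, 1.54659)  len=0.5403
  (v16,v0,v1) [-++] → (0.5255, -0.5255, -1.42094)–(1.38446, -0.5255, -0.925)  len=0.9918
  (v16,v1,v17) [-+-] → (1.38446, -0.5255, -0.925)–(1.38446, -0.5255, -0.0668704)  len=0.8581
  (v17,v1,v2) [-++] → (1.38446, -0.5255, -0.0668704)–(1.38446, -0.5255, 0.925)  len=0.9919
  (v17,v2,v3) [-++] → (1.38446, -0.5255, 0.925)–(0.5255, -0.5255, 1.42094)  len=0.9918

Chained into 1 loop(s):
  loop 1: 12 segments, perimeter = 9.8287
Total perimeter = 9.829

loops=1 perimeter=9.829


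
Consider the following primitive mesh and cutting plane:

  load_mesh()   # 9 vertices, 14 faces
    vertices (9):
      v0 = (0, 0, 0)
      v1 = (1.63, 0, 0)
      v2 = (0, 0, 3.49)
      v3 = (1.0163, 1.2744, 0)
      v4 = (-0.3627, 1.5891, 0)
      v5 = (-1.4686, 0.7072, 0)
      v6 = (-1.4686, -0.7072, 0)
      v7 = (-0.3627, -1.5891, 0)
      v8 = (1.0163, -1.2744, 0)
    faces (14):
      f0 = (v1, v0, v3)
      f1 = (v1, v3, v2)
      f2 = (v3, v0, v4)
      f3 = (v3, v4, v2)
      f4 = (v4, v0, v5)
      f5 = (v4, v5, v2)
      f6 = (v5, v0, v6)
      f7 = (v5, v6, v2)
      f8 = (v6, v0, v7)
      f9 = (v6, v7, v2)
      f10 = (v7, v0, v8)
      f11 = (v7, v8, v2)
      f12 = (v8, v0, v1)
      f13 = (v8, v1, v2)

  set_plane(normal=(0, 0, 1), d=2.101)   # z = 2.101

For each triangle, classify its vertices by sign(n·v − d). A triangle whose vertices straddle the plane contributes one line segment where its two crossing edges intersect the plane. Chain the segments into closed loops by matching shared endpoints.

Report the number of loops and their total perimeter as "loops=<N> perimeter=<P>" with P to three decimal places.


Straddling triangles (7 of 14):
  (v1,v3,v2) [--+] → (0.404482, 0.507204, 2.101)–(0.648731, 0, 2.101)  len=0.5630
  (v3,v4,v2) [--+] → (-0.144353, 0.632453, 2.101)–(0.404482, 0.507204, 2.101)  len=0.5629
  (v4,v5,v2) [--+] → (-0.584494, 0.281462, 2.101)–(-0.144353, 0.632453, 2.101)  len=0.5630
  (v5,v6,v2) [--+] → (-0.584494, -0.281462, 2.101)–(-0.584494, 0.281462, 2.101)  len=0.5629
  (v6,v7,v2) [--+] → (-0.144353, -0.632453, 2.101)–(-0.584494, -0.281462, 2.101)  len=0.5630
  (v7,v8,v2) [--+] → (0.404482, -0.507204, 2.101)–(-0.144353, -0.632453, 2.101)  len=0.5629
  (v8,v1,v2) [--+] → (0.648731, 0, 2.101)–(0.404482, -0.507204, 2.101)  len=0.5630

Chained into 1 loop(s):
  loop 1: 7 segments, perimeter = 3.9406
Total perimeter = 3.941

loops=1 perimeter=3.941


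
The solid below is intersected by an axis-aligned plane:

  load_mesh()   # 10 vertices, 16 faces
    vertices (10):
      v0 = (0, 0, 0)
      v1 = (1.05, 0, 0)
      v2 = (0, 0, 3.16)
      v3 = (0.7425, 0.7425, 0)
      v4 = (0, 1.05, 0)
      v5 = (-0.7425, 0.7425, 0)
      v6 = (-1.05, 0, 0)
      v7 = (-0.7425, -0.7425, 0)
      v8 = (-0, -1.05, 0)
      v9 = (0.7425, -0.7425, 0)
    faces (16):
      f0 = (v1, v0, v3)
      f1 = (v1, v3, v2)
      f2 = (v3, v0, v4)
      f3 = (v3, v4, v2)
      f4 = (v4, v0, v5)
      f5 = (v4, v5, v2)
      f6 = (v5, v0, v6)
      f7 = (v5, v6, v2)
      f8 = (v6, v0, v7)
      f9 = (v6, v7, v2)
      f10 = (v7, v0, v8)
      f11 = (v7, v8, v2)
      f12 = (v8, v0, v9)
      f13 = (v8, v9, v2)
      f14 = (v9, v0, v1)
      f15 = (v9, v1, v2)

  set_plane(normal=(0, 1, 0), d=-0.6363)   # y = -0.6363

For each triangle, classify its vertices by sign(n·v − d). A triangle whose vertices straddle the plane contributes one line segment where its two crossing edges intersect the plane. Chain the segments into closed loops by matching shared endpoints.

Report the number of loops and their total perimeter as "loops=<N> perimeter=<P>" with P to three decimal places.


Straddling triangles (8 of 16):
  (v6,v0,v7) [++-] → (-0.6363, -0.6363, 0)–(-0.786482, -0.6363, 0)  len=0.1502
  (v6,v7,v2) [+-+] → (-0.786482, -0.6363, 0)–(-0.6363, -0.6363, 0.451976)  len=0.4763
  (v7,v0,v8) [-+-] → (-0.6363, -0.6363, 0)–(0, -0.6363, 0)  len=0.6363
  (v7,v8,v2) [--+] → (0, -0.6363, 1.24504)–(-0.6363, -0.6363, 0.451976)  len=1.0168
  (v8,v0,v9) [-+-] → (0, -0.6363, 0)–(0.6363, -0.6363, 0)  len=0.6363
  (v8,v9,v2) [--+] → (0.6363, -0.6363, 0.451976)–(0, -0.6363, 1.24504)  len=1.0168
  (v9,v0,v1) [-++] → (0.6363, -0.6363, 0)–(0.786482, -0.6363, 0)  len=0.1502
  (v9,v1,v2) [-++] → (0.786482, -0.6363, 0)–(0.6363, -0.6363, 0.451976)  len=0.4763

Chained into 1 loop(s):
  loop 1: 8 segments, perimeter = 4.5591
Total perimeter = 4.559

loops=1 perimeter=4.559


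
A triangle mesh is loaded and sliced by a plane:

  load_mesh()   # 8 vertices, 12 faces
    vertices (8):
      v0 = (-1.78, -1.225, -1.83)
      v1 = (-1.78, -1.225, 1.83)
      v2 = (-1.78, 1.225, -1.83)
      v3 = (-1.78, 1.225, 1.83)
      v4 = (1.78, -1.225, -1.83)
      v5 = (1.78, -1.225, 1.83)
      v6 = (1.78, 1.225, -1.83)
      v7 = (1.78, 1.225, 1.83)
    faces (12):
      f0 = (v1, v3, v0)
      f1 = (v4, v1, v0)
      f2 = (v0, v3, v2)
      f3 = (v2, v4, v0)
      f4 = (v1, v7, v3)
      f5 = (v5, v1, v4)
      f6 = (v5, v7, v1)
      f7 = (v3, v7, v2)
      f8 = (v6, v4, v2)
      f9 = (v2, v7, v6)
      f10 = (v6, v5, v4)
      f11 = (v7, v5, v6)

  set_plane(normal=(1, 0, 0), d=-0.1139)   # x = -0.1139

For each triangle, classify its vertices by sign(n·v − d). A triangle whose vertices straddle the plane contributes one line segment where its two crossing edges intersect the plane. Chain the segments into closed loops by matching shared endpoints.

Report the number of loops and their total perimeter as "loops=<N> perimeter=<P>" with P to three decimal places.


Straddling triangles (8 of 12):
  (v4,v1,v0) [+--] → (-0.1139, -1.225, 0.117099)–(-0.1139, -1.225, -1.83)  len=1.9471
  (v2,v4,v0) [-+-] → (-0.1139, 0.0783862, -1.83)–(-0.1139, -1.225, -1.83)  len=1.3034
  (v1,v7,v3) [-+-] → (-0.1139, -0.0783862, 1.83)–(-0.1139, 1.225, 1.83)  len=1.3034
  (v5,v1,v4) [+-+] → (-0.1139, -1.225, 1.83)–(-0.1139, -1.225, 0.117099)  len=1.7129
  (v5,v7,v1) [++-] → (-0.1139, -0.0783862, 1.83)–(-0.1139, -1.225, 1.83)  len=1.1466
  (v3,v7,v2) [-+-] → (-0.1139, 1.225, 1.83)–(-0.1139, 1.225, -0.117099)  len=1.9471
  (v6,v4,v2) [++-] → (-0.1139, 0.0783862, -1.83)–(-0.1139, 1.225, -1.83)  len=1.1466
  (v2,v7,v6) [-++] → (-0.1139, 1.225, -0.117099)–(-0.1139, 1.225, -1.83)  len=1.7129

Chained into 1 loop(s):
  loop 1: 8 segments, perimeter = 12.2200
Total perimeter = 12.220

loops=1 perimeter=12.220


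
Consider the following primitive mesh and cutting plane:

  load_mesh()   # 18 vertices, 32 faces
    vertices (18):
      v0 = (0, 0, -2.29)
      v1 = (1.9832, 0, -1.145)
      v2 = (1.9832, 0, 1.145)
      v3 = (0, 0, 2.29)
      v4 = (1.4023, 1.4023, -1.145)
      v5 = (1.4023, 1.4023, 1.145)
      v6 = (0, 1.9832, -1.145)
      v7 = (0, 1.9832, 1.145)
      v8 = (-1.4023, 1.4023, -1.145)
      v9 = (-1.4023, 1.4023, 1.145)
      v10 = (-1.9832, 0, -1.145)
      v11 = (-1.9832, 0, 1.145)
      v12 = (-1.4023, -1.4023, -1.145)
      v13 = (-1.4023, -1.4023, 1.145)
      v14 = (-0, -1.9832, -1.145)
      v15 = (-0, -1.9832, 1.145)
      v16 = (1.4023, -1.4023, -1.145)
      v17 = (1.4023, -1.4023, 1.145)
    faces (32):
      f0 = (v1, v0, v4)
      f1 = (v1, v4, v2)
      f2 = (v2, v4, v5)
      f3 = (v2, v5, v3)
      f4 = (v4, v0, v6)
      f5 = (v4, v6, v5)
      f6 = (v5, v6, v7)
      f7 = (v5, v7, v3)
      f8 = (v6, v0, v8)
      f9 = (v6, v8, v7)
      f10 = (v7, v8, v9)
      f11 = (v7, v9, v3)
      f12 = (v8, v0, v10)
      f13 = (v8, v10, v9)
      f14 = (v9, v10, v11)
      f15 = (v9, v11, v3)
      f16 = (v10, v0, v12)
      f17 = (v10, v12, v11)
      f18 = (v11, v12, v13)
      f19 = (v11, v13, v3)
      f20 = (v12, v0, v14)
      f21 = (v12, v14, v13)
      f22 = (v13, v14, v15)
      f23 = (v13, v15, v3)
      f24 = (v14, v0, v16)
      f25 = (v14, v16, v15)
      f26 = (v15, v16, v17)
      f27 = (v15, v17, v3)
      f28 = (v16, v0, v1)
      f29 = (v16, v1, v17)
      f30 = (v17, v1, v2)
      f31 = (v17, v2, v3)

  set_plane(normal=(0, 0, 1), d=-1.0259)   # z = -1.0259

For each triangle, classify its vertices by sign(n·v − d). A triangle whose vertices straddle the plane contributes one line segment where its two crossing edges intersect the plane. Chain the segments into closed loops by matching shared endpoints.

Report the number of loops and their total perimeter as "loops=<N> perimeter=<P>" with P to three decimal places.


Straddling triangles (16 of 32):
  (v1,v4,v2) [--+] → (1.43251, 1.32937, -1.0259)–(1.9832, 0, -1.0259)  len=1.4389
  (v2,v4,v5) [+-+] → (1.43251, 1.32937, -1.0259)–(1.4023, 1.4023, -1.0259)  len=0.0789
  (v4,v6,v5) [--+] → (0.0729318, 1.95299, -1.0259)–(1.4023, 1.4023, -1.0259)  len=1.4389
  (v5,v6,v7) [+-+] → (0.0729318, 1.95299, -1.0259)–(0, 1.9832, -1.0259)  len=0.0789
  (v6,v8,v7) [--+] → (-1.32937, 1.43251, -1.0259)–(0, 1.9832, -1.0259)  len=1.4389
  (v7,v8,v9) [+-+] → (-1.32937, 1.43251, -1.0259)–(-1.4023, 1.4023, -1.0259)  len=0.0789
  (v8,v10,v9) [--+] → (-1.95299, 0.0729318, -1.0259)–(-1.4023, 1.4023, -1.0259)  len=1.4389
  (v9,v10,v11) [+-+] → (-1.95299, 0.0729318, -1.0259)–(-1.9832, 0, -1.0259)  len=0.0789
  (v10,v12,v11) [--+] → (-1.43251, -1.32937, -1.0259)–(-1.9832, 0, -1.0259)  len=1.4389
  (v11,v12,v13) [+-+] → (-1.43251, -1.32937, -1.0259)–(-1.4023, -1.4023, -1.0259)  len=0.0789
  (v12,v14,v13) [--+] → (-0.0729318, -1.95299, -1.0259)–(-1.4023, -1.4023, -1.0259)  len=1.4389
  (v13,v14,v15) [+-+] → (-0.0729318, -1.95299, -1.0259)–(0, -1.9832, -1.0259)  len=0.0789
  (v14,v16,v15) [--+] → (1.32937, -1.43251, -1.0259)–(0, -1.9832, -1.0259)  len=1.4389
  (v15,v16,v17) [+-+] → (1.32937, -1.43251, -1.0259)–(1.4023, -1.4023, -1.0259)  len=0.0789
  (v16,v1,v17) [--+] → (1.95299, -0.0729318, -1.0259)–(1.4023, -1.4023, -1.0259)  len=1.4389
  (v17,v1,v2) [+-+] → (1.95299, -0.0729318, -1.0259)–(1.9832, 0, -1.0259)  len=0.0789

Chained into 1 loop(s):
  loop 1: 16 segments, perimeter = 12.1429
Total perimeter = 12.143

loops=1 perimeter=12.143


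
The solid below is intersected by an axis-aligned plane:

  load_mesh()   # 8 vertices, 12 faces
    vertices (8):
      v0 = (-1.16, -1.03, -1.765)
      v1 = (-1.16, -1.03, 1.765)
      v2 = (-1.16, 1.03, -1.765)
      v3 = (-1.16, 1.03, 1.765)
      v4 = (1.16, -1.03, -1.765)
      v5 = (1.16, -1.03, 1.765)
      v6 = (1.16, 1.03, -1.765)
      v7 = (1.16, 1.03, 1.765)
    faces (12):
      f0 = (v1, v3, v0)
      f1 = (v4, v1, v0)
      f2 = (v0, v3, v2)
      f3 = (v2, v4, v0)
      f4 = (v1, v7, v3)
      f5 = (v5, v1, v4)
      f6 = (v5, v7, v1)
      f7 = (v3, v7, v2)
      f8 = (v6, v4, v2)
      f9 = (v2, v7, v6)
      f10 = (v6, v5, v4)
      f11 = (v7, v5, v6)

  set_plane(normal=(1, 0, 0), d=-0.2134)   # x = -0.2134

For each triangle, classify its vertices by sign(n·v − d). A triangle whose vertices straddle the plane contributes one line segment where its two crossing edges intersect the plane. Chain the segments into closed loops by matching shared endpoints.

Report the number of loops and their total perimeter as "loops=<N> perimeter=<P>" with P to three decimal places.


Straddling triangles (8 of 12):
  (v4,v1,v0) [+--] → (-0.2134, -1.03, 0.324699)–(-0.2134, -1.03, -1.765)  len=2.0897
  (v2,v4,v0) [-+-] → (-0.2134, 0.189484, -1.765)–(-0.2134, -1.03, -1.765)  len=1.2195
  (v1,v7,v3) [-+-] → (-0.2134, -0.189484, 1.765)–(-0.2134, 1.03, 1.765)  len=1.2195
  (v5,v1,v4) [+-+] → (-0.2134, -1.03, 1.765)–(-0.2134, -1.03, 0.324699)  len=1.4403
  (v5,v7,v1) [++-] → (-0.2134, -0.189484, 1.765)–(-0.2134, -1.03, 1.765)  len=0.8405
  (v3,v7,v2) [-+-] → (-0.2134, 1.03, 1.765)–(-0.2134, 1.03, -0.324699)  len=2.0897
  (v6,v4,v2) [++-] → (-0.2134, 0.189484, -1.765)–(-0.2134, 1.03, -1.765)  len=0.8405
  (v2,v7,v6) [-++] → (-0.2134, 1.03, -0.324699)–(-0.2134, 1.03, -1.765)  len=1.4403

Chained into 1 loop(s):
  loop 1: 8 segments, perimeter = 11.1800
Total perimeter = 11.180

loops=1 perimeter=11.180


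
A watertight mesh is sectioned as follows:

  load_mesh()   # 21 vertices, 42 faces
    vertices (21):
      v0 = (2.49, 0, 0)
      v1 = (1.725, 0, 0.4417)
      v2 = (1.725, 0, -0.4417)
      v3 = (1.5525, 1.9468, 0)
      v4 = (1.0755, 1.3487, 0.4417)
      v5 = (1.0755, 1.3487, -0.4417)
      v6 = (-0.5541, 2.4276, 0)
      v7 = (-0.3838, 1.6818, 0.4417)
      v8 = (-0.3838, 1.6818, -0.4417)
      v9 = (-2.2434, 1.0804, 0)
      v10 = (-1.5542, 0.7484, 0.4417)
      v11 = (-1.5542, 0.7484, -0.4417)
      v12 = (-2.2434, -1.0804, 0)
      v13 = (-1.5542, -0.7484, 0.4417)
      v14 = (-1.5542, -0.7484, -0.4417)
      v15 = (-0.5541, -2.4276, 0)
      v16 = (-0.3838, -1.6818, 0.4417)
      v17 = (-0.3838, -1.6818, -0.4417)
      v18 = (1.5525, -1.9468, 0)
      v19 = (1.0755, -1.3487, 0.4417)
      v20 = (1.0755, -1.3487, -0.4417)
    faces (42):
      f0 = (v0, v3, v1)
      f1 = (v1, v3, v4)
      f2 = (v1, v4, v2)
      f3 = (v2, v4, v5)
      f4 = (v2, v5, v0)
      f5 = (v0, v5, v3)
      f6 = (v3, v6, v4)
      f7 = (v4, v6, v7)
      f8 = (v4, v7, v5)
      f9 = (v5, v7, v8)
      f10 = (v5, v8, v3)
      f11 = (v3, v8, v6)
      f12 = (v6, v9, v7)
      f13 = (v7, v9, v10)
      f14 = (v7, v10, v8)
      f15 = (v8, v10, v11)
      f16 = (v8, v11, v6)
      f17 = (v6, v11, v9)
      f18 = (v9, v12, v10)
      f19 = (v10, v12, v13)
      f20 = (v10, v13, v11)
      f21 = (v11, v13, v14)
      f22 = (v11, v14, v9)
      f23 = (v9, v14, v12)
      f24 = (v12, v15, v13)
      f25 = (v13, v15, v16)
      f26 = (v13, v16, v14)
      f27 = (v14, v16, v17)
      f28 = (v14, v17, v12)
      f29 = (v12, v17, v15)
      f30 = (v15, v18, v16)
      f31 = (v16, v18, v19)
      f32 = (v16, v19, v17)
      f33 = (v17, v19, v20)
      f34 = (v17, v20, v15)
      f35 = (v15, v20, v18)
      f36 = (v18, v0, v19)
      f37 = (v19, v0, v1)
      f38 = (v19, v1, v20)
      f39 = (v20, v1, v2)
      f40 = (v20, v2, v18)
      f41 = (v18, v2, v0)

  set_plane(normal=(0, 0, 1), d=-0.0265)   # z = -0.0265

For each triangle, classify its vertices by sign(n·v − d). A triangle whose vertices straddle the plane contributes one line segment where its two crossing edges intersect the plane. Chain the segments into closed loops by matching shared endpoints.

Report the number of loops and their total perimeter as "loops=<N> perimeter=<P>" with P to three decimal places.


loops=2 perimeter=25.325

Straddling triangles (28 of 42):
  (v1,v4,v2) [++-] → (1.41973, 0.633892, -0.0265)–(1.725, 0, -0.0265)  len=0.7036
  (v2,v4,v5) [-+-] → (1.41973, 0.633892, -0.0265)–(1.0755, 1.3487, -0.0265)  len=0.7934
  (v2,v5,v0) [--+] → (2.40514, 0.0809159, -0.0265)–(2.4441, 0, -0.0265)  len=0.0898
  (v0,v5,v3) [+-+] → (2.40514, 0.0809159, -0.0265)–(1.52388, 1.91092, -0.0265)  len=2.0311
  (v4,v7,v5) [++-] → (0.389626, 1.50526, -0.0265)–(1.0755, 1.3487, -0.0265)  len=0.7035
  (v5,v7,v8) [-+-] → (0.389626, 1.50526, -0.0265)–(-0.3838, 1.6818, -0.0265)  len=0.7933
  (v5,v8,v3) [--+] → (1.43633, 1.9309, -0.0265)–(1.52388, 1.91092, -0.0265)  len=0.0898
  (v3,v8,v6) [+-+] → (1.43633, 1.9309, -0.0265)–(-0.543883, 2.38286, -0.0265)  len=2.0311
  (v7,v10,v8) [++-] → (-0.933891, 1.2431, -0.0265)–(-0.3838, 1.6818, -0.0265)  len=0.7036
  (v8,v10,v11) [-+-] → (-0.933891, 1.2431, -0.0265)–(-1.5542, 0.7484, -0.0265)  len=0.7934
  (v8,v11,v6) [--+] → (-0.614101, 2.32686, -0.0265)–(-0.543883, 2.38286, -0.0265)  len=0.0898
  (v6,v11,v9) [+-+] → (-0.614101, 2.32686, -0.0265)–(-2.20205, 1.06048, -0.0265)  len=2.0311
  (v10,v13,v11) [++-] → (-1.5542, 0.0449006, -0.0265)–(-1.5542, 0.7484, -0.0265)  len=0.7035
  (v11,v13,v14) [-+-] → (-1.5542, 0.0449006, -0.0265)–(-1.5542, -0.7484, -0.0265)  len=0.7933
  (v11,v14,v9) [--+] → (-2.20205, 0.97068, -0.0265)–(-2.20205, 1.06048, -0.0265)  len=0.0898
  (v9,v14,v12) [+-+] → (-2.20205, 0.97068, -0.0265)–(-2.20205, -1.06048, -0.0265)  len=2.0312
  (v13,v16,v14) [++-] → (-1.00411, -1.1871, -0.0265)–(-1.5542, -0.7484, -0.0265)  len=0.7036
  (v14,v16,v17) [-+-] → (-1.00411, -1.1871, -0.0265)–(-0.3838, -1.6818, -0.0265)  len=0.7934
  (v14,v17,v12) [--+] → (-2.13183, -1.11648, -0.0265)–(-2.20205, -1.06048, -0.0265)  len=0.0898
  (v12,v17,v15) [+-+] → (-2.13183, -1.11648, -0.0265)–(-0.543883, -2.38286, -0.0265)  len=2.0311
  (v16,v19,v17) [++-] → (0.302074, -1.52524, -0.0265)–(-0.3838, -1.6818, -0.0265)  len=0.7035
  (v17,v19,v20) [-+-] → (0.302074, -1.52524, -0.0265)–(1.0755, -1.3487, -0.0265)  len=0.7933
  (v17,v20,v15) [--+] → (-0.456331, -2.36287, -0.0265)–(-0.543883, -2.38286, -0.0265)  len=0.0898
  (v15,v20,v18) [+-+] → (-0.456331, -2.36287, -0.0265)–(1.52388, -1.91092, -0.0265)  len=2.0311
  (v19,v1,v20) [++-] → (1.38077, -0.714808, -0.0265)–(1.0755, -1.3487, -0.0265)  len=0.7036
  (v20,v1,v2) [-+-] → (1.38077, -0.714808, -0.0265)–(1.725, 0, -0.0265)  len=0.7934
  (v20,v2,v18) [--+] → (1.56285, -1.83, -0.0265)–(1.52388, -1.91092, -0.0265)  len=0.0898
  (v18,v2,v0) [+-+] → (1.56285, -1.83, -0.0265)–(2.4441, 0, -0.0265)  len=2.0311

Chained into 2 loop(s):
  loop 1: 14 segments, perimeter = 10.4784
  loop 2: 14 segments, perimeter = 14.8465
Total perimeter = 25.325


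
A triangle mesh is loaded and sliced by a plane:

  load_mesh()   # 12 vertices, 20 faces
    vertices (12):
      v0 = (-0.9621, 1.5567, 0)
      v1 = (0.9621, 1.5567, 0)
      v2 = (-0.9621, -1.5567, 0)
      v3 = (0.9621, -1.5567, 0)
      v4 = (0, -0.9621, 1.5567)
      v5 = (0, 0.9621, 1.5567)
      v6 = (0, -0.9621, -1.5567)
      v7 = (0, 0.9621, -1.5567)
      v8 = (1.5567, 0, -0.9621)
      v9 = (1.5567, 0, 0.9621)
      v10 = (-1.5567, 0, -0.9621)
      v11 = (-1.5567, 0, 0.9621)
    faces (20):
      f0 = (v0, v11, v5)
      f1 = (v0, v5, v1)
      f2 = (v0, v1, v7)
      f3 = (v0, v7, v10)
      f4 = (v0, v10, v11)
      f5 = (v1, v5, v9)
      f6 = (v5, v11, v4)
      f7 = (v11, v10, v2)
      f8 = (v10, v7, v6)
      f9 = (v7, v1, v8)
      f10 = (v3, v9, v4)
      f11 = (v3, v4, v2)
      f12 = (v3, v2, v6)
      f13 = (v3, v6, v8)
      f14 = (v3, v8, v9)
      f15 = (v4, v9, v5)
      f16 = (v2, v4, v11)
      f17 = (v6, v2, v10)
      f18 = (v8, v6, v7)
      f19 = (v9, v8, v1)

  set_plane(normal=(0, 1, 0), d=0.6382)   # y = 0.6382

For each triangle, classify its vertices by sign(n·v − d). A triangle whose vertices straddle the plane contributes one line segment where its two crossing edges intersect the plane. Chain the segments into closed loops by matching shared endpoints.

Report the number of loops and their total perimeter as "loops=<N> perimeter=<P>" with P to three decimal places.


Straddling triangles (10 of 20):
  (v0,v11,v5) [+-+] → (-1.31293, 0.6382, 0.567668)–(-0.524078, 0.6382, 1.35652)  len=1.1156
  (v0,v7,v10) [++-] → (-0.524078, 0.6382, -1.35652)–(-1.31293, 0.6382, -0.567668)  len=1.1156
  (v0,v10,v11) [+--] → (-1.31293, 0.6382, -0.567668)–(-1.31293, 0.6382, 0.567668)  len=1.1353
  (v1,v5,v9) [++-] → (0.524078, 0.6382, 1.35652)–(1.31293, 0.6382, 0.567668)  len=1.1156
  (v5,v11,v4) [+--] → (-0.524078, 0.6382, 1.35652)–(0, 0.6382, 1.5567)  len=0.5610
  (v10,v7,v6) [-+-] → (-0.524078, 0.6382, -1.35652)–(0, 0.6382, -1.5567)  len=0.5610
  (v7,v1,v8) [++-] → (1.31293, 0.6382, -0.567668)–(0.524078, 0.6382, -1.35652)  len=1.1156
  (v4,v9,v5) [--+] → (0.524078, 0.6382, 1.35652)–(0, 0.6382, 1.5567)  len=0.5610
  (v8,v6,v7) [--+] → (0, 0.6382, -1.5567)–(0.524078, 0.6382, -1.35652)  len=0.5610
  (v9,v8,v1) [--+] → (1.31293, 0.6382, -0.567668)–(1.31293, 0.6382, 0.567668)  len=1.1353

Chained into 1 loop(s):
  loop 1: 10 segments, perimeter = 8.9771
Total perimeter = 8.977

loops=1 perimeter=8.977


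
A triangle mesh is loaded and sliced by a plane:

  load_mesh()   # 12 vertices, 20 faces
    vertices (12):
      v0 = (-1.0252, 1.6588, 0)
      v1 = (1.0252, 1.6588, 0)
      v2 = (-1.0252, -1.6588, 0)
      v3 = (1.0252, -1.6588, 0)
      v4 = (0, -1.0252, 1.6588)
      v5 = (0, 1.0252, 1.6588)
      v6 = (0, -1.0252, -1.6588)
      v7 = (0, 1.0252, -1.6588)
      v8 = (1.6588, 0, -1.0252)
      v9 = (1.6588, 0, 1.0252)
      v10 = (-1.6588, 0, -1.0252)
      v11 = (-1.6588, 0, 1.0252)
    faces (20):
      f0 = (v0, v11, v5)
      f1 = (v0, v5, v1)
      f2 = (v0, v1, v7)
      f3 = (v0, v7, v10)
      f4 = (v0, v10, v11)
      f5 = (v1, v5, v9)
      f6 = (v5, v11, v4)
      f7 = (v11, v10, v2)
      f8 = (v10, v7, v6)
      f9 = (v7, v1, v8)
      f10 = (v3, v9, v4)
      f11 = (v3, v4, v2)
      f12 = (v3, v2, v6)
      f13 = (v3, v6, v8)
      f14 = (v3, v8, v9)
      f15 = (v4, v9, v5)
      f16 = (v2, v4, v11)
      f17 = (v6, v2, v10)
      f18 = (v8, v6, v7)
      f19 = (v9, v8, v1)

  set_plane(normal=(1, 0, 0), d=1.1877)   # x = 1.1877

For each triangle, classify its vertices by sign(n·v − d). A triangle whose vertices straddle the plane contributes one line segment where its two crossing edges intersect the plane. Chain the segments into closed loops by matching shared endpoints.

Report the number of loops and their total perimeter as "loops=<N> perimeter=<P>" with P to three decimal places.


Straddling triangles (8 of 20):
  (v1,v5,v9) [--+] → (1.1877, 0.291157, 1.20514)–(1.1877, 1.23337, 0.262934)  len=1.3325
  (v7,v1,v8) [--+] → (1.1877, 1.23337, -0.262934)–(1.1877, 0.291157, -1.20514)  len=1.3325
  (v3,v9,v4) [-+-] → (1.1877, -1.23337, 0.262934)–(1.1877, -0.291157, 1.20514)  len=1.3325
  (v3,v6,v8) [--+] → (1.1877, -0.291157, -1.20514)–(1.1877, -1.23337, -0.262934)  len=1.3325
  (v3,v8,v9) [-++] → (1.1877, -1.23337, -0.262934)–(1.1877, -1.23337, 0.262934)  len=0.5259
  (v4,v9,v5) [-+-] → (1.1877, -0.291157, 1.20514)–(1.1877, 0.291157, 1.20514)  len=0.5823
  (v8,v6,v7) [+--] → (1.1877, -0.291157, -1.20514)–(1.1877, 0.291157, -1.20514)  len=0.5823
  (v9,v8,v1) [++-] → (1.1877, 1.23337, -0.262934)–(1.1877, 1.23337, 0.262934)  len=0.5259

Chained into 1 loop(s):
  loop 1: 8 segments, perimeter = 7.5463
Total perimeter = 7.546

loops=1 perimeter=7.546


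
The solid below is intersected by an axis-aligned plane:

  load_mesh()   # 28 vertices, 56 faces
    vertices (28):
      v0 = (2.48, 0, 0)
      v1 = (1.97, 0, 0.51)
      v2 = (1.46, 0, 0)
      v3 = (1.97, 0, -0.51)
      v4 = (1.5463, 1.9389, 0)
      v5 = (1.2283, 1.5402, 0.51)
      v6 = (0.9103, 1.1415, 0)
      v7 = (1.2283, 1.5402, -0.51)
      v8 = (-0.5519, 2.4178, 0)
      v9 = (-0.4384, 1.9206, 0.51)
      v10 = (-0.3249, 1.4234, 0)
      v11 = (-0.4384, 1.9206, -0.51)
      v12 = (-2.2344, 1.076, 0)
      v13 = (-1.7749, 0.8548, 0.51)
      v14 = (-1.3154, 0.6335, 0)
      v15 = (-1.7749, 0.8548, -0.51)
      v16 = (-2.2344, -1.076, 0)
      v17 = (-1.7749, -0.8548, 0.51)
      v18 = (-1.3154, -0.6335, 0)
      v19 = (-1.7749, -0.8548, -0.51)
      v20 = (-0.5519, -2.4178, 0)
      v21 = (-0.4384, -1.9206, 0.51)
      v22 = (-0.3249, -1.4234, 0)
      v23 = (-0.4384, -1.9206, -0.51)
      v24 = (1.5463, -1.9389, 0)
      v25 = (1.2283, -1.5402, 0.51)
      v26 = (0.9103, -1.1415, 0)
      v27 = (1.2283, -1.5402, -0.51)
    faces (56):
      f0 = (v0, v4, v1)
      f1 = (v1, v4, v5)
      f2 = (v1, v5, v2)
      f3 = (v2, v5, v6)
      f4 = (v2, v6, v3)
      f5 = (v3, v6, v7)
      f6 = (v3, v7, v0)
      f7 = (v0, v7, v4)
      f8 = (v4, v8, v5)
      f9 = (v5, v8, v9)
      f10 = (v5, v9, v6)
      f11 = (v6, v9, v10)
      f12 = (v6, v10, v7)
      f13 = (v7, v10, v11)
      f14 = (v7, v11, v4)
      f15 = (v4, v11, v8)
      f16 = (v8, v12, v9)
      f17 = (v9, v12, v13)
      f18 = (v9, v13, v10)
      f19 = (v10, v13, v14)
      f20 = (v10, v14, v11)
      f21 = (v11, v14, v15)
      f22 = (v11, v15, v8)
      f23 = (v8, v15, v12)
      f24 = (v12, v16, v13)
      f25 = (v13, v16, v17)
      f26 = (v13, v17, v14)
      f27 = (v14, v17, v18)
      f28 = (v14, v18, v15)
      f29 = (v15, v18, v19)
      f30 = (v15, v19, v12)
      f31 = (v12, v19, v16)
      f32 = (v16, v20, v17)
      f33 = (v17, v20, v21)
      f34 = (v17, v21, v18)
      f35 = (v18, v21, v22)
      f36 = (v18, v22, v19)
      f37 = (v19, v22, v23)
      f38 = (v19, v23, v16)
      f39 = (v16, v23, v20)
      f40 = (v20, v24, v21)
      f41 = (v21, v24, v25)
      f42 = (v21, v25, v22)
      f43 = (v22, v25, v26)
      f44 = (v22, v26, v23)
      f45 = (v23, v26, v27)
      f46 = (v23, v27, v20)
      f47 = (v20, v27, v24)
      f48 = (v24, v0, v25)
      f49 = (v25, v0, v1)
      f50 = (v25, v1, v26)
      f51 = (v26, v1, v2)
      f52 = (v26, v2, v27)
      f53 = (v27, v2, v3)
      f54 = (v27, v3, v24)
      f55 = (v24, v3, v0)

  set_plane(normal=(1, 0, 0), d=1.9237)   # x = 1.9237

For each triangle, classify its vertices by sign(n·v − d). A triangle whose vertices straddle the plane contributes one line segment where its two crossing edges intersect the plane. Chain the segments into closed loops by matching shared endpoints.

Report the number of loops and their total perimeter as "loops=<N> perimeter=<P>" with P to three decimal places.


Straddling triangles (14 of 56):
  (v0,v4,v1) [+-+] → (1.9237, 1.1552, 0)–(1.9237, 0.211874, 0.45427)  len=1.0470
  (v1,v4,v5) [+--] → (1.9237, 0.211874, 0.45427)–(1.9237, 0.0961457, 0.51)  len=0.1284
  (v1,v5,v2) [+--] → (1.9237, 0.0961457, 0.51)–(1.9237, 0, 0.4637)  len=0.1067
  (v2,v6,v3) [--+] → (1.9237, 0.049874, -0.487717)–(1.9237, 0, -0.4637)  len=0.0554
  (v3,v6,v7) [+--] → (1.9237, 0.049874, -0.487717)–(1.9237, 0.0961457, -0.51)  len=0.0514
  (v3,v7,v0) [+-+] → (1.9237, 0.0961457, -0.51)–(1.9237, 0.68452, -0.226662)  len=0.6530
  (v0,v7,v4) [+--] → (1.9237, 0.68452, -0.226662)–(1.9237, 1.1552, 0)  len=0.5224
  (v24,v0,v25) [-+-] → (1.9237, -1.1552, 0)–(1.9237, -0.68452, 0.226662)  len=0.5224
  (v25,v0,v1) [-++] → (1.9237, -0.68452, 0.226662)–(1.9237, -0.0961457, 0.51)  len=0.6530
  (v25,v1,v26) [-+-] → (1.9237, -0.0961457, 0.51)–(1.9237, -0.049874, 0.487717)  len=0.0514
  (v26,v1,v2) [-+-] → (1.9237, -0.049874, 0.487717)–(1.9237, 0, 0.4637)  len=0.0554
  (v27,v2,v3) [--+] → (1.9237, 0, -0.4637)–(1.9237, -0.0961457, -0.51)  len=0.1067
  (v27,v3,v24) [-+-] → (1.9237, -0.0961457, -0.51)–(1.9237, -0.211874, -0.45427)  len=0.1284
  (v24,v3,v0) [-++] → (1.9237, -0.211874, -0.45427)–(1.9237, -1.1552, 0)  len=1.0470

Chained into 1 loop(s):
  loop 1: 14 segments, perimeter = 5.1287
Total perimeter = 5.129

loops=1 perimeter=5.129


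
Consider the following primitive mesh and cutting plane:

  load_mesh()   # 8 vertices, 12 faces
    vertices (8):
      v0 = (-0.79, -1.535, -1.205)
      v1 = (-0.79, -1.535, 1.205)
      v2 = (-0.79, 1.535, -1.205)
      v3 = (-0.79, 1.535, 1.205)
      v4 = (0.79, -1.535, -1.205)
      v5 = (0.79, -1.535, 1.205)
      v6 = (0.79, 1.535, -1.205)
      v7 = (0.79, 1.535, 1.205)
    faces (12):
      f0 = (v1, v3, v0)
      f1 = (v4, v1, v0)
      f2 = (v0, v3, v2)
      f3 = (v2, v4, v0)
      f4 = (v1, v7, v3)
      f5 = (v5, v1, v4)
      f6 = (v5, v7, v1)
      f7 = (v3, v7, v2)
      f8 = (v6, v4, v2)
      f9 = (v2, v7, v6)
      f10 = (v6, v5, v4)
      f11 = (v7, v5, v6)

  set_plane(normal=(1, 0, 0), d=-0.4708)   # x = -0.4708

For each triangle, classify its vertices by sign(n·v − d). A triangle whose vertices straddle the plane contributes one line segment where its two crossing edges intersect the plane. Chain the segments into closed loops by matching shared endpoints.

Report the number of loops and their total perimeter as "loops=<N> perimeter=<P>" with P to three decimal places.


loops=1 perimeter=10.960

Straddling triangles (8 of 12):
  (v4,v1,v0) [+--] → (-0.4708, -1.535, 0.718119)–(-0.4708, -1.535, -1.205)  len=1.9231
  (v2,v4,v0) [-+-] → (-0.4708, 0.914782, -1.205)–(-0.4708, -1.535, -1.205)  len=2.4498
  (v1,v7,v3) [-+-] → (-0.4708, -0.914782, 1.205)–(-0.4708, 1.535, 1.205)  len=2.4498
  (v5,v1,v4) [+-+] → (-0.4708, -1.535, 1.205)–(-0.4708, -1.535, 0.718119)  len=0.4869
  (v5,v7,v1) [++-] → (-0.4708, -0.914782, 1.205)–(-0.4708, -1.535, 1.205)  len=0.6202
  (v3,v7,v2) [-+-] → (-0.4708, 1.535, 1.205)–(-0.4708, 1.535, -0.718119)  len=1.9231
  (v6,v4,v2) [++-] → (-0.4708, 0.914782, -1.205)–(-0.4708, 1.535, -1.205)  len=0.6202
  (v2,v7,v6) [-++] → (-0.4708, 1.535, -0.718119)–(-0.4708, 1.535, -1.205)  len=0.4869

Chained into 1 loop(s):
  loop 1: 8 segments, perimeter = 10.9600
Total perimeter = 10.960
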